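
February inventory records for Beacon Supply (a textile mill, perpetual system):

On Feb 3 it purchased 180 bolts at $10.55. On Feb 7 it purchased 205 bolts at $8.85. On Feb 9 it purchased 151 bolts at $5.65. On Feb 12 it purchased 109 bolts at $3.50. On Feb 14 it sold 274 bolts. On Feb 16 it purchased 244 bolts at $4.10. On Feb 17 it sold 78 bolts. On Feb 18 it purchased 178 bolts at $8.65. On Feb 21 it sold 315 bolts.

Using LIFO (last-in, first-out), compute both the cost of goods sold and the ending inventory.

COGS = $3,779.75; ending inventory = $3,708.25

Feb 14, 274 sold [LIFO — newest first]: 109 @ $3.50 + 151 @ $5.65 + 14 @ $8.85 = $1,358.55
Feb 17, 78 sold [LIFO — newest first]: 78 @ $4.10 = $319.80
Feb 21, 315 sold [LIFO — newest first]: 178 @ $8.65 + 137 @ $4.10 = $2,101.40
Total COGS = $1,358.55 + $319.80 + $2,101.40 = $3,779.75
Ending inventory: 180 @ $10.55 + 191 @ $8.85 + 29 @ $4.10 = $3,708.25
Check: goods available $7,488.00 = COGS $3,779.75 + ending $3,708.25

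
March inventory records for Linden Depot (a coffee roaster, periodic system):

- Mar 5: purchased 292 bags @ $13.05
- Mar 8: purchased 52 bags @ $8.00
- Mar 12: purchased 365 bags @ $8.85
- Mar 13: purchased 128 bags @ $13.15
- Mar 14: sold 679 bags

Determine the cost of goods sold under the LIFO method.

COGS = $7,078.15

Mar 14, 679 sold [LIFO — newest first]: 128 @ $13.15 + 365 @ $8.85 + 52 @ $8.00 + 134 @ $13.05 = $7,078.15
Ending inventory: 158 @ $13.05 = $2,061.90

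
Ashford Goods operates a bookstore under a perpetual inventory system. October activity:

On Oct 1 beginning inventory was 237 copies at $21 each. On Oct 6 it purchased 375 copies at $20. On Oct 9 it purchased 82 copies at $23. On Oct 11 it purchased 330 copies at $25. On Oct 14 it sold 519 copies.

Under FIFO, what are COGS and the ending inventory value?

Oct 14, 519 sold [FIFO — oldest first]: 237 @ $21 + 282 @ $20 = $10,617
Ending inventory: 93 @ $20 + 82 @ $23 + 330 @ $25 = $11,996

COGS = $10,617; ending inventory = $11,996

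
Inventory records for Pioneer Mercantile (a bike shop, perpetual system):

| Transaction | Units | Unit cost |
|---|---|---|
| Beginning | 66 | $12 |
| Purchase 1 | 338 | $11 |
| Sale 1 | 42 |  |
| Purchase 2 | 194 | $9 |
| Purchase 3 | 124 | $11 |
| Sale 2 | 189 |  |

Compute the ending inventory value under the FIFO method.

Sale 1 (42) [FIFO — oldest first]: 42 @ $12 = $504
Sale 2 (189) [FIFO — oldest first]: 24 @ $12 + 165 @ $11 = $2,103
Total COGS = $504 + $2,103 = $2,607
Ending inventory: 173 @ $11 + 194 @ $9 + 124 @ $11 = $5,013
Check: goods available $7,620 = COGS $2,607 + ending $5,013

Ending inventory = $5,013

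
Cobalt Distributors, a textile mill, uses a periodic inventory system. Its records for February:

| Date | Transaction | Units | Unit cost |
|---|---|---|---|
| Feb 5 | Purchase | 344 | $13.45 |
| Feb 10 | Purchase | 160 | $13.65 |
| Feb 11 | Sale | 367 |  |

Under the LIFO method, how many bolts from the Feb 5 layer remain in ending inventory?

Feb 11, 367 sold [LIFO — newest first]: 160 @ $13.65 + 207 @ $13.45 = $4,968.15
Ending inventory: 137 @ $13.45 = $1,842.65
Check: goods available $6,810.80 = COGS $4,968.15 + ending $1,842.65

137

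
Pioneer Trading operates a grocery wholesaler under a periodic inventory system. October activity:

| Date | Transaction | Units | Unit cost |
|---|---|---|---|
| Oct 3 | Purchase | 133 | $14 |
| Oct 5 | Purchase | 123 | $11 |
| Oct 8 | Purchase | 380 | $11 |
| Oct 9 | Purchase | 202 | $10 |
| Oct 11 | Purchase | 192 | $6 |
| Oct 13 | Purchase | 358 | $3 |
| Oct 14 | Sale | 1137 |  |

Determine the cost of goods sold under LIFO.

COGS = $8,481

Oct 14, 1137 sold [LIFO — newest first]: 358 @ $3 + 192 @ $6 + 202 @ $10 + 380 @ $11 + 5 @ $11 = $8,481
Ending inventory: 133 @ $14 + 118 @ $11 = $3,160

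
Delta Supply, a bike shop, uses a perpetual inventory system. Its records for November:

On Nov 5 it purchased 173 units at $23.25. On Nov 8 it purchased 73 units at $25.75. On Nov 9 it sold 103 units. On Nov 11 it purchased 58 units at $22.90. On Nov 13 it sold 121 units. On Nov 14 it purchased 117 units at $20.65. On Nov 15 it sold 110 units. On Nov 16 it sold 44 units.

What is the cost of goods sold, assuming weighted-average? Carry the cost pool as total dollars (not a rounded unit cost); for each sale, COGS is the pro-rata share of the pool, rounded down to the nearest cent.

After Nov 5: 173 on hand, pool $4,022.25 (≈ $23.2500 each)
After Nov 8: 246 on hand, pool $5,902.00 (≈ $23.9919 each)
Nov 9, sell 103: 103/246 × $5,902.00 → $2,471.16
After Nov 11: 201 on hand, pool $4,759.04 (≈ $23.6768 each)
Nov 13, sell 121: 121/201 × $4,759.04 → $2,864.89
After Nov 14: 197 on hand, pool $4,310.20 (≈ $21.8792 each)
Nov 15, sell 110: 110/197 × $4,310.20 → $2,406.71
Nov 16, sell 44: 44/87 × $1,903.49 → $962.68
Total COGS = $2,471.16 + $2,864.89 + $2,406.71 + $962.68 = $8,705.44
Ending inventory (cost pool remaining) = $940.81
Check: goods available $9,646.25 = COGS $8,705.44 + ending $940.81

COGS = $8,705.44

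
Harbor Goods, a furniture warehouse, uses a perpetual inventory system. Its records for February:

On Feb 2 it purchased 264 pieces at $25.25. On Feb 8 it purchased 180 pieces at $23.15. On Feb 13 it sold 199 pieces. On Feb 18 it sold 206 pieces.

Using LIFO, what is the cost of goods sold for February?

Feb 13, 199 sold [LIFO — newest first]: 180 @ $23.15 + 19 @ $25.25 = $4,646.75
Feb 18, 206 sold [LIFO — newest first]: 206 @ $25.25 = $5,201.50
Total COGS = $4,646.75 + $5,201.50 = $9,848.25
Ending inventory: 39 @ $25.25 = $984.75

COGS = $9,848.25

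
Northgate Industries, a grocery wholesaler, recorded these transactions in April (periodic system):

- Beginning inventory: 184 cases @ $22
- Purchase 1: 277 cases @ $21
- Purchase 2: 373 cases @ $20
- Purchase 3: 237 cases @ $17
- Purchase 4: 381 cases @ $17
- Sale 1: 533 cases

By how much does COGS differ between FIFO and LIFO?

FIFO COGS: 184 @ $22 + 277 @ $21 + 72 @ $20 = $11,305
LIFO COGS: 381 @ $17 + 152 @ $17 = $9,061
Difference = |$11,305 − $9,061| = $2,244

$2,244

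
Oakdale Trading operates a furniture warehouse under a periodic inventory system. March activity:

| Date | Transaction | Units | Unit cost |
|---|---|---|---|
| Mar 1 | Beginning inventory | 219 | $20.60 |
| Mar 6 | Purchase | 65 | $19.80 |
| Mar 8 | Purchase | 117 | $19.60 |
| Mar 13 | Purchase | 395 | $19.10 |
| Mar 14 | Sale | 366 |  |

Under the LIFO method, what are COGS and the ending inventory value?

Mar 14, 366 sold [LIFO — newest first]: 366 @ $19.10 = $6,990.60
Ending inventory: 219 @ $20.60 + 65 @ $19.80 + 117 @ $19.60 + 29 @ $19.10 = $8,645.50

COGS = $6,990.60; ending inventory = $8,645.50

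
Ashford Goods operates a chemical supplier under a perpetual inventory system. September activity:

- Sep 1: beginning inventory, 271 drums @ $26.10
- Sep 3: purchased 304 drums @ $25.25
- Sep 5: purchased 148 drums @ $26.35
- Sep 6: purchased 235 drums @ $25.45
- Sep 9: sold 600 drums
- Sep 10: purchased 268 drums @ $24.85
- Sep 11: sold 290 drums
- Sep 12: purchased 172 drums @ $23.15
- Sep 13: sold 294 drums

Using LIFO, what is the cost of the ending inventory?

Ending inventory = $5,585.40

Sep 9, 600 sold [LIFO — newest first]: 235 @ $25.45 + 148 @ $26.35 + 217 @ $25.25 = $15,359.80
Sep 11, 290 sold [LIFO — newest first]: 268 @ $24.85 + 22 @ $25.25 = $7,215.30
Sep 13, 294 sold [LIFO — newest first]: 172 @ $23.15 + 65 @ $25.25 + 57 @ $26.10 = $7,110.75
Total COGS = $15,359.80 + $7,215.30 + $7,110.75 = $29,685.85
Ending inventory: 214 @ $26.10 = $5,585.40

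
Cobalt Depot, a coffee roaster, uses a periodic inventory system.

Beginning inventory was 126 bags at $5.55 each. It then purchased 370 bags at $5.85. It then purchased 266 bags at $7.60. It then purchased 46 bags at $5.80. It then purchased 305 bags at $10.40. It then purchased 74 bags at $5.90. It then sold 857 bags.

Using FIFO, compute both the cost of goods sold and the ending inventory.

Sale 1 (857) [FIFO — oldest first]: 126 @ $5.55 + 370 @ $5.85 + 266 @ $7.60 + 46 @ $5.80 + 49 @ $10.40 = $5,661.80
Ending inventory: 256 @ $10.40 + 74 @ $5.90 = $3,099.00

COGS = $5,661.80; ending inventory = $3,099.00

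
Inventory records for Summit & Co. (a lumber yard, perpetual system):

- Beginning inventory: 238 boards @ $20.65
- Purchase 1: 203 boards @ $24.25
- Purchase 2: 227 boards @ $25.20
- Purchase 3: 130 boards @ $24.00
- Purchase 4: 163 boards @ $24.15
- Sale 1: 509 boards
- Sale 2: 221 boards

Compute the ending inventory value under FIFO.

Ending inventory = $5,568.45

Sale 1 (509) [FIFO — oldest first]: 238 @ $20.65 + 203 @ $24.25 + 68 @ $25.20 = $11,551.05
Sale 2 (221) [FIFO — oldest first]: 159 @ $25.20 + 62 @ $24.00 = $5,494.80
Total COGS = $11,551.05 + $5,494.80 = $17,045.85
Ending inventory: 68 @ $24.00 + 163 @ $24.15 = $5,568.45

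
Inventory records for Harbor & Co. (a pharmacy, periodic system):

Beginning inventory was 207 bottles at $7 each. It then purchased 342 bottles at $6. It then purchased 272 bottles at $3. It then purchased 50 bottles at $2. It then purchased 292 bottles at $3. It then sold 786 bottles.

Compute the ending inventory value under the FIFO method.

Ending inventory = $1,081

Sale 1 (786) [FIFO — oldest first]: 207 @ $7 + 342 @ $6 + 237 @ $3 = $4,212
Ending inventory: 35 @ $3 + 50 @ $2 + 292 @ $3 = $1,081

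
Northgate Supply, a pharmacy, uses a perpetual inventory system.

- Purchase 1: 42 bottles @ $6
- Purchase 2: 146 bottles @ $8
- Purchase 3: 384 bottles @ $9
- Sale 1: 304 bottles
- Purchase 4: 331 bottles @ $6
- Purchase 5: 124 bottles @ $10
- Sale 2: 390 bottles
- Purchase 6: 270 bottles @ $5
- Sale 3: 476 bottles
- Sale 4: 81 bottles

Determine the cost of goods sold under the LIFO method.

COGS = $9,168

Sale 1 (304) [LIFO — newest first]: 304 @ $9 = $2,736
Sale 2 (390) [LIFO — newest first]: 124 @ $10 + 266 @ $6 = $2,836
Sale 3 (476) [LIFO — newest first]: 270 @ $5 + 65 @ $6 + 80 @ $9 + 61 @ $8 = $2,948
Sale 4 (81) [LIFO — newest first]: 81 @ $8 = $648
Total COGS = $2,736 + $2,836 + $2,948 + $648 = $9,168
Ending inventory: 42 @ $6 + 4 @ $8 = $284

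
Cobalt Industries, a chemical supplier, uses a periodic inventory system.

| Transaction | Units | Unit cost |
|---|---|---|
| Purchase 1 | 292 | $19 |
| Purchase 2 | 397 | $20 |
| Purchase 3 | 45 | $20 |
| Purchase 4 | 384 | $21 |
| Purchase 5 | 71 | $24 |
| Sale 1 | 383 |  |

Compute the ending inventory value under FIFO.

Ending inventory = $16,788

Sale 1 (383) [FIFO — oldest first]: 292 @ $19 + 91 @ $20 = $7,368
Ending inventory: 306 @ $20 + 45 @ $20 + 384 @ $21 + 71 @ $24 = $16,788
Check: goods available $24,156 = COGS $7,368 + ending $16,788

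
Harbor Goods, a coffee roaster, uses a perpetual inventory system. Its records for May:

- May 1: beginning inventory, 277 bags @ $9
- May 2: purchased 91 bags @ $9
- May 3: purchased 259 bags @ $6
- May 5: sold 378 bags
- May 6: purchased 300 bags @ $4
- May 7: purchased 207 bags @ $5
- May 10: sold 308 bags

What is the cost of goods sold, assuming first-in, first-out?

May 5, 378 sold [FIFO — oldest first]: 277 @ $9 + 91 @ $9 + 10 @ $6 = $3,372
May 10, 308 sold [FIFO — oldest first]: 249 @ $6 + 59 @ $4 = $1,730
Total COGS = $3,372 + $1,730 = $5,102
Ending inventory: 241 @ $4 + 207 @ $5 = $1,999

COGS = $5,102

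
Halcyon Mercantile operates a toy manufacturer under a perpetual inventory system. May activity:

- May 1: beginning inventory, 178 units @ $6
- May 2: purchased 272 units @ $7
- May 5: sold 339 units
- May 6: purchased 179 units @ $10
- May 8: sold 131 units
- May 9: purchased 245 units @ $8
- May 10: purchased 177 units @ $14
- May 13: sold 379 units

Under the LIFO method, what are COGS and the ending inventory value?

May 5, 339 sold [LIFO — newest first]: 272 @ $7 + 67 @ $6 = $2,306
May 8, 131 sold [LIFO — newest first]: 131 @ $10 = $1,310
May 13, 379 sold [LIFO — newest first]: 177 @ $14 + 202 @ $8 = $4,094
Total COGS = $2,306 + $1,310 + $4,094 = $7,710
Ending inventory: 111 @ $6 + 48 @ $10 + 43 @ $8 = $1,490

COGS = $7,710; ending inventory = $1,490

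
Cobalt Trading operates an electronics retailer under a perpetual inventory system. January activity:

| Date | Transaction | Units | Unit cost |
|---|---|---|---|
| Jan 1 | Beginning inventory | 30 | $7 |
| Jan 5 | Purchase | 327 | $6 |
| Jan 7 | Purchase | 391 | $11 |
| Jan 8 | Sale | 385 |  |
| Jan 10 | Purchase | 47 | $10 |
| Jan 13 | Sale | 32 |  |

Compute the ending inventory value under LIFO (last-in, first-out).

Jan 8, 385 sold [LIFO — newest first]: 385 @ $11 = $4,235
Jan 13, 32 sold [LIFO — newest first]: 32 @ $10 = $320
Total COGS = $4,235 + $320 = $4,555
Ending inventory: 30 @ $7 + 327 @ $6 + 6 @ $11 + 15 @ $10 = $2,388
Check: goods available $6,943 = COGS $4,555 + ending $2,388

Ending inventory = $2,388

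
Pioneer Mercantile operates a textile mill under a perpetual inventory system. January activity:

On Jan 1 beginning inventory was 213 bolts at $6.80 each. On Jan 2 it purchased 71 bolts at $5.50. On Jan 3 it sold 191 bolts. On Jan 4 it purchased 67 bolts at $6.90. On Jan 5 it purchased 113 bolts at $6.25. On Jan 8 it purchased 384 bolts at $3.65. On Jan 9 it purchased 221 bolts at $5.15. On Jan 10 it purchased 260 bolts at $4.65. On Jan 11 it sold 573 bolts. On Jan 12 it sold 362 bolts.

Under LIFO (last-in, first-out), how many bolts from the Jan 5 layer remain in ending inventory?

43

Jan 3, 191 sold [LIFO — newest first]: 71 @ $5.50 + 120 @ $6.80 = $1,206.50
Jan 11, 573 sold [LIFO — newest first]: 260 @ $4.65 + 221 @ $5.15 + 92 @ $3.65 = $2,682.95
Jan 12, 362 sold [LIFO — newest first]: 292 @ $3.65 + 70 @ $6.25 = $1,503.30
Total COGS = $1,206.50 + $2,682.95 + $1,503.30 = $5,392.75
Ending inventory: 93 @ $6.80 + 67 @ $6.90 + 43 @ $6.25 = $1,363.45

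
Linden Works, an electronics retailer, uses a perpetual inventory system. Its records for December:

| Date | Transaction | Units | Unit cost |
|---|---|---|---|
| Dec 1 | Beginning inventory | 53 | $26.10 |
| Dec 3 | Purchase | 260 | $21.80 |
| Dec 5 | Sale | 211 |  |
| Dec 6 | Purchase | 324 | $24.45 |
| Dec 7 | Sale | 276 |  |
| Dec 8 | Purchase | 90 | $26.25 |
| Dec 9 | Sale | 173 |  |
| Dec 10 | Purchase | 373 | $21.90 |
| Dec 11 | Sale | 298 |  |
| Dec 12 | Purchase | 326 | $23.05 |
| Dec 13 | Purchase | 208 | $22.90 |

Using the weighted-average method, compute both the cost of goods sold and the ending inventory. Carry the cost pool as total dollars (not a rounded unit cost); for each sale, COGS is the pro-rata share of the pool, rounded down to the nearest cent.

COGS = $22,330.98; ending inventory = $15,450.82

After Dec 1: 53 on hand, pool $1,383.30 (≈ $26.1000 each)
After Dec 3: 313 on hand, pool $7,051.30 (≈ $22.5281 each)
Dec 5, sell 211: 211/313 × $7,051.30 → $4,753.43
After Dec 6: 426 on hand, pool $10,219.67 (≈ $23.9898 each)
Dec 7, sell 276: 276/426 × $10,219.67 → $6,621.19
After Dec 8: 240 on hand, pool $5,960.98 (≈ $24.8374 each)
Dec 9, sell 173: 173/240 × $5,960.98 → $4,296.87
After Dec 10: 440 on hand, pool $9,832.81 (≈ $22.3473 each)
Dec 11, sell 298: 298/440 × $9,832.81 → $6,659.49
After Dec 12: 468 on hand, pool $10,687.62 (≈ $22.8368 each)
After Dec 13: 676 on hand, pool $15,450.82 (≈ $22.8562 each)
Total COGS = $4,753.43 + $6,621.19 + $4,296.87 + $6,659.49 = $22,330.98
Ending inventory (cost pool remaining) = $15,450.82
Check: goods available $37,781.80 = COGS $22,330.98 + ending $15,450.82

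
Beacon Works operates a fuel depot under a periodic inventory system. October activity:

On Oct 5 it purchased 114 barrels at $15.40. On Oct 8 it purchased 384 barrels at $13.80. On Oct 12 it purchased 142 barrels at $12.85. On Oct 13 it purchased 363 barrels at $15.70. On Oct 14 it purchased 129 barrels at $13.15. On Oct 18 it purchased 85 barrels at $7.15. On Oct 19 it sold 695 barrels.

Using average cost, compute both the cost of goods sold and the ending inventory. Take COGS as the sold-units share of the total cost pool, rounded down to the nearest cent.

Oct 19, sell 695: 695/1217 × $16,882.70 → $9,641.31
Ending inventory (cost pool remaining) = $7,241.39
Check: goods available $16,882.70 = COGS $9,641.31 + ending $7,241.39

COGS = $9,641.31; ending inventory = $7,241.39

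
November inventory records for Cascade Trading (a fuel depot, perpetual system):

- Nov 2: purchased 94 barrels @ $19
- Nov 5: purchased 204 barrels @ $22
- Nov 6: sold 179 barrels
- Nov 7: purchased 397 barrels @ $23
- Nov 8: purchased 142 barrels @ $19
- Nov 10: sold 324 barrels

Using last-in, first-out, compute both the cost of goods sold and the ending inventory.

Nov 6, 179 sold [LIFO — newest first]: 179 @ $22 = $3,938
Nov 10, 324 sold [LIFO — newest first]: 142 @ $19 + 182 @ $23 = $6,884
Total COGS = $3,938 + $6,884 = $10,822
Ending inventory: 94 @ $19 + 25 @ $22 + 215 @ $23 = $7,281
Check: goods available $18,103 = COGS $10,822 + ending $7,281

COGS = $10,822; ending inventory = $7,281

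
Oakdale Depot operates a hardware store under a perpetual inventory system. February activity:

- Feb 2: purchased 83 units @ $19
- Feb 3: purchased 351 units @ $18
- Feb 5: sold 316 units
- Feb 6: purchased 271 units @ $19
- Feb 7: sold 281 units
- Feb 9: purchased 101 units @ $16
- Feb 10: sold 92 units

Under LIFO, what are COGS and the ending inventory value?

Feb 5, 316 sold [LIFO — newest first]: 316 @ $18 = $5,688
Feb 7, 281 sold [LIFO — newest first]: 271 @ $19 + 10 @ $18 = $5,329
Feb 10, 92 sold [LIFO — newest first]: 92 @ $16 = $1,472
Total COGS = $5,688 + $5,329 + $1,472 = $12,489
Ending inventory: 83 @ $19 + 25 @ $18 + 9 @ $16 = $2,171

COGS = $12,489; ending inventory = $2,171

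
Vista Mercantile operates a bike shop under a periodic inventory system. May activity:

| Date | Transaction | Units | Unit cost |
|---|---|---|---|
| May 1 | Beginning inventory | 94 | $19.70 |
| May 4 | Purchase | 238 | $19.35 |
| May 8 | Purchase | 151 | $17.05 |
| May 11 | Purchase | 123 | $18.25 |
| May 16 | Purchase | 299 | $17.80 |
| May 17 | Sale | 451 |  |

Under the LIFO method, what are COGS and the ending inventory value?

May 17, 451 sold [LIFO — newest first]: 299 @ $17.80 + 123 @ $18.25 + 29 @ $17.05 = $8,061.40
Ending inventory: 94 @ $19.70 + 238 @ $19.35 + 122 @ $17.05 = $8,537.20

COGS = $8,061.40; ending inventory = $8,537.20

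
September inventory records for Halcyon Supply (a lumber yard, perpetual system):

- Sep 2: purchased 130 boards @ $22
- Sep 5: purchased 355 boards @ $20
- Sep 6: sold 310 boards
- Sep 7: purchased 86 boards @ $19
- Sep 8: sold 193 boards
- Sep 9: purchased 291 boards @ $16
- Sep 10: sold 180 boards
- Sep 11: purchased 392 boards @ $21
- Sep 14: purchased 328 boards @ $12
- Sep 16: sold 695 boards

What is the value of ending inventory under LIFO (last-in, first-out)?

Ending inventory = $3,797

Sep 6, 310 sold [LIFO — newest first]: 310 @ $20 = $6,200
Sep 8, 193 sold [LIFO — newest first]: 86 @ $19 + 45 @ $20 + 62 @ $22 = $3,898
Sep 10, 180 sold [LIFO — newest first]: 180 @ $16 = $2,880
Sep 16, 695 sold [LIFO — newest first]: 328 @ $12 + 367 @ $21 = $11,643
Total COGS = $6,200 + $3,898 + $2,880 + $11,643 = $24,621
Ending inventory: 68 @ $22 + 111 @ $16 + 25 @ $21 = $3,797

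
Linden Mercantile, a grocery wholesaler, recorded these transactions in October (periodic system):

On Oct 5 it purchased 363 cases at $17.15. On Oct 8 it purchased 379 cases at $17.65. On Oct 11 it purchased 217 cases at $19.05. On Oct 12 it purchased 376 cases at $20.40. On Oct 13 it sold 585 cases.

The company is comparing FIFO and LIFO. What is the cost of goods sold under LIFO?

FIFO COGS: 363 @ $17.15 + 222 @ $17.65 = $10,143.75
LIFO COGS: 376 @ $20.40 + 209 @ $19.05 = $11,651.85

COGS = $11,651.85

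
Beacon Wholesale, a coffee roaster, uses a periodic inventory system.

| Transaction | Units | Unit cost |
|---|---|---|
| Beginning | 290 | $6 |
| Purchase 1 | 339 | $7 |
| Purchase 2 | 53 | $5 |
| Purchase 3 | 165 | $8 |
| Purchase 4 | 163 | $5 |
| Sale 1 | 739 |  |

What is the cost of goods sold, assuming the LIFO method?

COGS = $4,887

Sale 1 (739) [LIFO — newest first]: 163 @ $5 + 165 @ $8 + 53 @ $5 + 339 @ $7 + 19 @ $6 = $4,887
Ending inventory: 271 @ $6 = $1,626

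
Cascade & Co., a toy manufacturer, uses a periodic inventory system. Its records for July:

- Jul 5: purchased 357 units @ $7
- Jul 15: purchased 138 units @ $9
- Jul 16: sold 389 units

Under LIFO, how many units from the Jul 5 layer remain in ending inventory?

106

Jul 16, 389 sold [LIFO — newest first]: 138 @ $9 + 251 @ $7 = $2,999
Ending inventory: 106 @ $7 = $742
Check: goods available $3,741 = COGS $2,999 + ending $742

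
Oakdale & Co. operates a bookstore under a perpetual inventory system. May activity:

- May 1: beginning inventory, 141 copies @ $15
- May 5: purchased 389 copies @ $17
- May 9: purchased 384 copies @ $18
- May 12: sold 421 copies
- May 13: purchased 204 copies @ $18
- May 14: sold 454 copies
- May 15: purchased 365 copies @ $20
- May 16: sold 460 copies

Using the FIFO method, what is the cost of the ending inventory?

May 12, 421 sold [FIFO — oldest first]: 141 @ $15 + 280 @ $17 = $6,875
May 14, 454 sold [FIFO — oldest first]: 109 @ $17 + 345 @ $18 = $8,063
May 16, 460 sold [FIFO — oldest first]: 39 @ $18 + 204 @ $18 + 217 @ $20 = $8,714
Total COGS = $6,875 + $8,063 + $8,714 = $23,652
Ending inventory: 148 @ $20 = $2,960
Check: goods available $26,612 = COGS $23,652 + ending $2,960

Ending inventory = $2,960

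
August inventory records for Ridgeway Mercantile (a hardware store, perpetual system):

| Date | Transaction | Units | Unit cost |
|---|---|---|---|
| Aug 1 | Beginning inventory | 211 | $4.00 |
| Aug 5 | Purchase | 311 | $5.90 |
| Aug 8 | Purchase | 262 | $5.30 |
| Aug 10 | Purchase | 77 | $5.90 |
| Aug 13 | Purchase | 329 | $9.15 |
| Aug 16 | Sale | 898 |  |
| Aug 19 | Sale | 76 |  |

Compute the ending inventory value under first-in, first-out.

Aug 16, 898 sold [FIFO — oldest first]: 211 @ $4.00 + 311 @ $5.90 + 262 @ $5.30 + 77 @ $5.90 + 37 @ $9.15 = $4,860.35
Aug 19, 76 sold [FIFO — oldest first]: 76 @ $9.15 = $695.40
Total COGS = $4,860.35 + $695.40 = $5,555.75
Ending inventory: 216 @ $9.15 = $1,976.40
Check: goods available $7,532.15 = COGS $5,555.75 + ending $1,976.40

Ending inventory = $1,976.40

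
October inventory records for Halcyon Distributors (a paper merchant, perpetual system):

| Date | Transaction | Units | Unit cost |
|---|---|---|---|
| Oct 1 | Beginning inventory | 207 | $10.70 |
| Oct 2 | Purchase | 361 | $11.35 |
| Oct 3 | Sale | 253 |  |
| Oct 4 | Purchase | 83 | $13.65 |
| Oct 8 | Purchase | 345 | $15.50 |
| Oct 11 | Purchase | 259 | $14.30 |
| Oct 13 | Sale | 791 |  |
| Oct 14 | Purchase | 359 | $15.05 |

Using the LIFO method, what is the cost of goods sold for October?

COGS = $14,236.10

Oct 3, 253 sold [LIFO — newest first]: 253 @ $11.35 = $2,871.55
Oct 13, 791 sold [LIFO — newest first]: 259 @ $14.30 + 345 @ $15.50 + 83 @ $13.65 + 104 @ $11.35 = $11,364.55
Total COGS = $2,871.55 + $11,364.55 = $14,236.10
Ending inventory: 207 @ $10.70 + 4 @ $11.35 + 359 @ $15.05 = $7,663.25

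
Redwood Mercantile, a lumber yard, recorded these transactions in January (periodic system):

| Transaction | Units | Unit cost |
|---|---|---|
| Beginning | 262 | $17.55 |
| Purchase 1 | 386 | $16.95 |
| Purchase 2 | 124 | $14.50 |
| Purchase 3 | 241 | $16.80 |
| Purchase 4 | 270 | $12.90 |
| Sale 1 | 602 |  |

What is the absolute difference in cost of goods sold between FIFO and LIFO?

FIFO COGS: 262 @ $17.55 + 340 @ $16.95 = $10,361.10
LIFO COGS: 270 @ $12.90 + 241 @ $16.80 + 91 @ $14.50 = $8,851.30
Difference = |$10,361.10 − $8,851.30| = $1,509.80

$1,509.80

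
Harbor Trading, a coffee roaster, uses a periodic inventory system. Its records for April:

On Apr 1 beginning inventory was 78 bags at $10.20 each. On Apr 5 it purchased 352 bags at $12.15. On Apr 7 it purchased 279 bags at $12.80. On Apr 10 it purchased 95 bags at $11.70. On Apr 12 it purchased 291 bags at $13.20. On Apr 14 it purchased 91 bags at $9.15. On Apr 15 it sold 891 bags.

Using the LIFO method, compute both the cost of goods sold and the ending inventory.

COGS = $10,996.80; ending inventory = $3,432.15

Apr 15, 891 sold [LIFO — newest first]: 91 @ $9.15 + 291 @ $13.20 + 95 @ $11.70 + 279 @ $12.80 + 135 @ $12.15 = $10,996.80
Ending inventory: 78 @ $10.20 + 217 @ $12.15 = $3,432.15
Check: goods available $14,428.95 = COGS $10,996.80 + ending $3,432.15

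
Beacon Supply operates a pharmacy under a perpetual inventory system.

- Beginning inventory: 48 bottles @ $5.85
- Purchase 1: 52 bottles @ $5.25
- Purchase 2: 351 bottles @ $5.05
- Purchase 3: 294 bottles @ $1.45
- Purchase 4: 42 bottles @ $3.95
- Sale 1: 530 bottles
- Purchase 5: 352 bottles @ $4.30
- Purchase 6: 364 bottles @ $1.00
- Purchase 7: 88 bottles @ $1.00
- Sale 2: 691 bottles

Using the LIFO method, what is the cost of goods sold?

Sale 1 (530) [LIFO — newest first]: 42 @ $3.95 + 294 @ $1.45 + 194 @ $5.05 = $1,571.90
Sale 2 (691) [LIFO — newest first]: 88 @ $1.00 + 364 @ $1.00 + 239 @ $4.30 = $1,479.70
Total COGS = $1,571.90 + $1,479.70 = $3,051.60
Ending inventory: 48 @ $5.85 + 52 @ $5.25 + 157 @ $5.05 + 113 @ $4.30 = $1,832.55
Check: goods available $4,884.15 = COGS $3,051.60 + ending $1,832.55

COGS = $3,051.60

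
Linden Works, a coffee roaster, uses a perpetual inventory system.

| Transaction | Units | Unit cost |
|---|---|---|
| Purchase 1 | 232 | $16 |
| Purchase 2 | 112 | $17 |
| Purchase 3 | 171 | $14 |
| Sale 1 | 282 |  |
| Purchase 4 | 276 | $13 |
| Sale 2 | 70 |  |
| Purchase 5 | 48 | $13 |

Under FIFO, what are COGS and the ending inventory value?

COGS = $5,728; ending inventory = $6,494

Sale 1 (282) [FIFO — oldest first]: 232 @ $16 + 50 @ $17 = $4,562
Sale 2 (70) [FIFO — oldest first]: 62 @ $17 + 8 @ $14 = $1,166
Total COGS = $4,562 + $1,166 = $5,728
Ending inventory: 163 @ $14 + 276 @ $13 + 48 @ $13 = $6,494
Check: goods available $12,222 = COGS $5,728 + ending $6,494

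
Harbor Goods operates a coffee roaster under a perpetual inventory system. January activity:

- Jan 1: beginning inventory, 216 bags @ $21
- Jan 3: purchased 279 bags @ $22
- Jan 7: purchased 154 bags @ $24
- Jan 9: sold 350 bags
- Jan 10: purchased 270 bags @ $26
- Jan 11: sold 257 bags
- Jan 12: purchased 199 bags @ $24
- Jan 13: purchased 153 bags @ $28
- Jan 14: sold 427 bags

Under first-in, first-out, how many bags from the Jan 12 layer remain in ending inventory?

Jan 9, 350 sold [FIFO — oldest first]: 216 @ $21 + 134 @ $22 = $7,484
Jan 11, 257 sold [FIFO — oldest first]: 145 @ $22 + 112 @ $24 = $5,878
Jan 14, 427 sold [FIFO — oldest first]: 42 @ $24 + 270 @ $26 + 115 @ $24 = $10,788
Total COGS = $7,484 + $5,878 + $10,788 = $24,150
Ending inventory: 84 @ $24 + 153 @ $28 = $6,300

84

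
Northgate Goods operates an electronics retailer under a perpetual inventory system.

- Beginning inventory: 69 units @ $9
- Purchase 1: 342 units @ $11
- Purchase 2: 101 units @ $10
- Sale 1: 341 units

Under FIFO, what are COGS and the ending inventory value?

Sale 1 (341) [FIFO — oldest first]: 69 @ $9 + 272 @ $11 = $3,613
Ending inventory: 70 @ $11 + 101 @ $10 = $1,780

COGS = $3,613; ending inventory = $1,780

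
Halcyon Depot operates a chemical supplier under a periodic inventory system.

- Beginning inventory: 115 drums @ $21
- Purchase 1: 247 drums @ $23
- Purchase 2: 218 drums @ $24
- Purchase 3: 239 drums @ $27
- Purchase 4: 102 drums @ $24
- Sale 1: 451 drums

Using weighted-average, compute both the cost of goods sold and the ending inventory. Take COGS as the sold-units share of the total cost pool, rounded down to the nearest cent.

Sale 1, sell 451: 451/921 × $22,229.00 → $10,885.21
Ending inventory (cost pool remaining) = $11,343.79

COGS = $10,885.21; ending inventory = $11,343.79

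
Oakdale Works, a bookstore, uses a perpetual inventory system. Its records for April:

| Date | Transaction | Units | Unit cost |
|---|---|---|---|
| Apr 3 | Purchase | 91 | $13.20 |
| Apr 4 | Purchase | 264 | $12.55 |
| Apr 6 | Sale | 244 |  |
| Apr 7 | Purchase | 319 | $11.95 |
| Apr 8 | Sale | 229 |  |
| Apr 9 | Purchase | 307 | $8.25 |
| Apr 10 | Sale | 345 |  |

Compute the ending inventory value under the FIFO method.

Ending inventory = $1,344.75

Apr 6, 244 sold [FIFO — oldest first]: 91 @ $13.20 + 153 @ $12.55 = $3,121.35
Apr 8, 229 sold [FIFO — oldest first]: 111 @ $12.55 + 118 @ $11.95 = $2,803.15
Apr 10, 345 sold [FIFO — oldest first]: 201 @ $11.95 + 144 @ $8.25 = $3,589.95
Total COGS = $3,121.35 + $2,803.15 + $3,589.95 = $9,514.45
Ending inventory: 163 @ $8.25 = $1,344.75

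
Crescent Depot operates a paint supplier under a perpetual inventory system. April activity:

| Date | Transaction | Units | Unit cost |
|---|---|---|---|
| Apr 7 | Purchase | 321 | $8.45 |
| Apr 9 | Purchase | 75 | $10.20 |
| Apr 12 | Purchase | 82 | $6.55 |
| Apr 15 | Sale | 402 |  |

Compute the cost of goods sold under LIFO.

Apr 15, 402 sold [LIFO — newest first]: 82 @ $6.55 + 75 @ $10.20 + 245 @ $8.45 = $3,372.35
Ending inventory: 76 @ $8.45 = $642.20
Check: goods available $4,014.55 = COGS $3,372.35 + ending $642.20

COGS = $3,372.35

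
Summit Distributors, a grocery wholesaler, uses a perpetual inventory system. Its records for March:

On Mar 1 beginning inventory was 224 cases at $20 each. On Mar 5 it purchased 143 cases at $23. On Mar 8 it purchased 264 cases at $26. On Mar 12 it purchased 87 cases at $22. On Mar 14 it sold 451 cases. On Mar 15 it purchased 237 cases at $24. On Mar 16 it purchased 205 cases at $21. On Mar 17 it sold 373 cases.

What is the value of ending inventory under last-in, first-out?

Mar 14, 451 sold [LIFO — newest first]: 87 @ $22 + 264 @ $26 + 100 @ $23 = $11,078
Mar 17, 373 sold [LIFO — newest first]: 205 @ $21 + 168 @ $24 = $8,337
Total COGS = $11,078 + $8,337 = $19,415
Ending inventory: 224 @ $20 + 43 @ $23 + 69 @ $24 = $7,125
Check: goods available $26,540 = COGS $19,415 + ending $7,125

Ending inventory = $7,125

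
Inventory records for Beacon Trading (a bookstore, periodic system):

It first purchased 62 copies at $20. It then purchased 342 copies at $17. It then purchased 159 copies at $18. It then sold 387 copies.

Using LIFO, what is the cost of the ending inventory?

Ending inventory = $3,178

Sale 1 (387) [LIFO — newest first]: 159 @ $18 + 228 @ $17 = $6,738
Ending inventory: 62 @ $20 + 114 @ $17 = $3,178
Check: goods available $9,916 = COGS $6,738 + ending $3,178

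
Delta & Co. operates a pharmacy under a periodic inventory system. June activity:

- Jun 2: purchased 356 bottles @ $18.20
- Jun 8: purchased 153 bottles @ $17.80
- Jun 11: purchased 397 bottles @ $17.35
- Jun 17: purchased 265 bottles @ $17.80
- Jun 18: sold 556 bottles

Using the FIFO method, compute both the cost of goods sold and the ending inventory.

Jun 18, 556 sold [FIFO — oldest first]: 356 @ $18.20 + 153 @ $17.80 + 47 @ $17.35 = $10,018.05
Ending inventory: 350 @ $17.35 + 265 @ $17.80 = $10,789.50
Check: goods available $20,807.55 = COGS $10,018.05 + ending $10,789.50

COGS = $10,018.05; ending inventory = $10,789.50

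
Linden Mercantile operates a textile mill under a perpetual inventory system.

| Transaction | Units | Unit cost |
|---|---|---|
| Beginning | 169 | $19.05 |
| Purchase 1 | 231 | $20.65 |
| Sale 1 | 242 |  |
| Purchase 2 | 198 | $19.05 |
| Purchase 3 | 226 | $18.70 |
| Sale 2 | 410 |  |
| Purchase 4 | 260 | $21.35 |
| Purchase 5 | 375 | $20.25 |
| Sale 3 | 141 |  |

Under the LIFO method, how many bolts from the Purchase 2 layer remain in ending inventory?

14

Sale 1 (242) [LIFO — newest first]: 231 @ $20.65 + 11 @ $19.05 = $4,979.70
Sale 2 (410) [LIFO — newest first]: 226 @ $18.70 + 184 @ $19.05 = $7,731.40
Sale 3 (141) [LIFO — newest first]: 141 @ $20.25 = $2,855.25
Total COGS = $4,979.70 + $7,731.40 + $2,855.25 = $15,566.35
Ending inventory: 158 @ $19.05 + 14 @ $19.05 + 260 @ $21.35 + 234 @ $20.25 = $13,566.10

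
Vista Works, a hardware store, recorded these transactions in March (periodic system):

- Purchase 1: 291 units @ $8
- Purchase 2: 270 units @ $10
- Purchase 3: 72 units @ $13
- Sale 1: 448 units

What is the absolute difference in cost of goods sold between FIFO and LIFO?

FIFO COGS: 291 @ $8 + 157 @ $10 = $3,898
LIFO COGS: 72 @ $13 + 270 @ $10 + 106 @ $8 = $4,484
Difference = |$3,898 − $4,484| = $586

$586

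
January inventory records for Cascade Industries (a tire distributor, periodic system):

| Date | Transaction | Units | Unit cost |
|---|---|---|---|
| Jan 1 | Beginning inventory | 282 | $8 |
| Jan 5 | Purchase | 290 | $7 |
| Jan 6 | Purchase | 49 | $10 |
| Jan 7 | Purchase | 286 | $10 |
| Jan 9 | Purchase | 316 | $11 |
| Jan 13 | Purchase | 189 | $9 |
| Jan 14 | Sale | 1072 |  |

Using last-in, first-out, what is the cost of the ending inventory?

Ending inventory = $2,662

Jan 14, 1072 sold [LIFO — newest first]: 189 @ $9 + 316 @ $11 + 286 @ $10 + 49 @ $10 + 232 @ $7 = $10,151
Ending inventory: 282 @ $8 + 58 @ $7 = $2,662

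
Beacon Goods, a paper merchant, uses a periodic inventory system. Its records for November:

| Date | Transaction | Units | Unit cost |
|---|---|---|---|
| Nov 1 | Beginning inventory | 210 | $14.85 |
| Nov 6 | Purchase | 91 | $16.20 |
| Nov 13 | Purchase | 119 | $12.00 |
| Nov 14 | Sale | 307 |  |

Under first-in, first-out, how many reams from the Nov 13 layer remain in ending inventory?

Nov 14, 307 sold [FIFO — oldest first]: 210 @ $14.85 + 91 @ $16.20 + 6 @ $12.00 = $4,664.70
Ending inventory: 113 @ $12.00 = $1,356.00
Check: goods available $6,020.70 = COGS $4,664.70 + ending $1,356.00

113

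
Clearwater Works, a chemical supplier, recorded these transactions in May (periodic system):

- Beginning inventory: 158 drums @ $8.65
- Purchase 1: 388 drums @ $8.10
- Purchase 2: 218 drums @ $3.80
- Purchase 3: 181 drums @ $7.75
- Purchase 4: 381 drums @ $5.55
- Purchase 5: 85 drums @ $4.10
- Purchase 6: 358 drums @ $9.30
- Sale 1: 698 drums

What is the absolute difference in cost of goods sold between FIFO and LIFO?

$6.05

FIFO COGS: 158 @ $8.65 + 388 @ $8.10 + 152 @ $3.80 = $5,087.10
LIFO COGS: 358 @ $9.30 + 85 @ $4.10 + 255 @ $5.55 = $5,093.15
Difference = |$5,087.10 − $5,093.15| = $6.05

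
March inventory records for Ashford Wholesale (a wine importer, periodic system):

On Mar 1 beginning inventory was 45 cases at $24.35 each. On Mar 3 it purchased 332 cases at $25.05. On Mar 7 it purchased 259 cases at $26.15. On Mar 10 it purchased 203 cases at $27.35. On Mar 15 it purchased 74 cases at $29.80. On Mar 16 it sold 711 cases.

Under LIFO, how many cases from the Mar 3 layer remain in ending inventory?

Mar 16, 711 sold [LIFO — newest first]: 74 @ $29.80 + 203 @ $27.35 + 259 @ $26.15 + 175 @ $25.05 = $18,913.85
Ending inventory: 45 @ $24.35 + 157 @ $25.05 = $5,028.60

157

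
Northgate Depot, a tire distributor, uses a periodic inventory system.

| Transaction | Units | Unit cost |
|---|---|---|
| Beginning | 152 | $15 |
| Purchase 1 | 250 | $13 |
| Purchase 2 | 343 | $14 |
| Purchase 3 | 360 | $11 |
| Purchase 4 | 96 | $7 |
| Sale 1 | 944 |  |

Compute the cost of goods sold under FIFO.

Sale 1 (944) [FIFO — oldest first]: 152 @ $15 + 250 @ $13 + 343 @ $14 + 199 @ $11 = $12,521
Ending inventory: 161 @ $11 + 96 @ $7 = $2,443
Check: goods available $14,964 = COGS $12,521 + ending $2,443

COGS = $12,521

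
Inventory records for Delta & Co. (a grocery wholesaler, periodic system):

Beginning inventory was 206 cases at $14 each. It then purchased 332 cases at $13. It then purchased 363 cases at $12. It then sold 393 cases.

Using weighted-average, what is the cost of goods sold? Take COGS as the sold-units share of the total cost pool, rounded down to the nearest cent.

Sale 1, sell 393: 393/901 × $11,556.00 → $5,040.51
Ending inventory (cost pool remaining) = $6,515.49

COGS = $5,040.51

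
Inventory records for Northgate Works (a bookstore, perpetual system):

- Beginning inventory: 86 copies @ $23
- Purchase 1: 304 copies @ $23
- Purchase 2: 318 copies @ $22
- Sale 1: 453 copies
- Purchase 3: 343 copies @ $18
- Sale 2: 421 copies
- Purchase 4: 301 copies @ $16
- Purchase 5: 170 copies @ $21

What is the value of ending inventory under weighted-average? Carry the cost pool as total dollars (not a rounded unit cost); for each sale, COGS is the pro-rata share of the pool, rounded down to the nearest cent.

After Beginning: 86 on hand, pool $1,978.00 (≈ $23.0000 each)
After Purchase 1: 390 on hand, pool $8,970.00 (≈ $23.0000 each)
After Purchase 2: 708 on hand, pool $15,966.00 (≈ $22.5508 each)
Sale 1, sell 453: 453/708 × $15,966.00 → $10,215.53
After Purchase 3: 598 on hand, pool $11,924.47 (≈ $19.9406 each)
Sale 2, sell 421: 421/598 × $11,924.47 → $8,394.98
After Purchase 4: 478 on hand, pool $8,345.49 (≈ $17.4592 each)
After Purchase 5: 648 on hand, pool $11,915.49 (≈ $18.3881 each)
Total COGS = $10,215.53 + $8,394.98 = $18,610.51
Ending inventory (cost pool remaining) = $11,915.49

Ending inventory = $11,915.49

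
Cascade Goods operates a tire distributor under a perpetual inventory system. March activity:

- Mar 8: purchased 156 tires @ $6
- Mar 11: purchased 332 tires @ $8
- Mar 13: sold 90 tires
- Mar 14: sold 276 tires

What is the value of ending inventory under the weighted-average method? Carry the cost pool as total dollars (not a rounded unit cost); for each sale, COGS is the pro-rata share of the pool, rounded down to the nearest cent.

Ending inventory = $898.01

After Mar 8: 156 on hand, pool $936.00 (≈ $6.0000 each)
After Mar 11: 488 on hand, pool $3,592.00 (≈ $7.3607 each)
Mar 13, sell 90: 90/488 × $3,592.00 → $662.45
Mar 14, sell 276: 276/398 × $2,929.55 → $2,031.54
Total COGS = $662.45 + $2,031.54 = $2,693.99
Ending inventory (cost pool remaining) = $898.01
Check: goods available $3,592.00 = COGS $2,693.99 + ending $898.01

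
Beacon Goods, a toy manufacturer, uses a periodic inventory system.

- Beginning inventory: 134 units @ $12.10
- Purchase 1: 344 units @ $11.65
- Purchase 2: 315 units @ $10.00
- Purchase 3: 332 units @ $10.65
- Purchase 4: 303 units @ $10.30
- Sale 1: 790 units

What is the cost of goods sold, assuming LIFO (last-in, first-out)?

Sale 1 (790) [LIFO — newest first]: 303 @ $10.30 + 332 @ $10.65 + 155 @ $10.00 = $8,206.70
Ending inventory: 134 @ $12.10 + 344 @ $11.65 + 160 @ $10.00 = $7,229.00

COGS = $8,206.70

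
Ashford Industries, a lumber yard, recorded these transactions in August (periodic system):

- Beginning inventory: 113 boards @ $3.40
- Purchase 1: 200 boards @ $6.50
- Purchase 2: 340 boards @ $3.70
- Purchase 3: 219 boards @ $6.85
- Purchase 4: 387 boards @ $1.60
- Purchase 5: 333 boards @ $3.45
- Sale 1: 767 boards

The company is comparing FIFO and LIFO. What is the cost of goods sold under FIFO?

FIFO COGS: 113 @ $3.40 + 200 @ $6.50 + 340 @ $3.70 + 114 @ $6.85 = $3,723.10
LIFO COGS: 333 @ $3.45 + 387 @ $1.60 + 47 @ $6.85 = $2,090.00

COGS = $3,723.10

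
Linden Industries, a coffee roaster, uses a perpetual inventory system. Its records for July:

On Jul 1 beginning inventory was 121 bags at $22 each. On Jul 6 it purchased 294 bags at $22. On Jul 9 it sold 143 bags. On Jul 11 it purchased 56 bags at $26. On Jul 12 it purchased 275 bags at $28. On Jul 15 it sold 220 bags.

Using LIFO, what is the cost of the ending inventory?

Ending inventory = $8,980

Jul 9, 143 sold [LIFO — newest first]: 143 @ $22 = $3,146
Jul 15, 220 sold [LIFO — newest first]: 220 @ $28 = $6,160
Total COGS = $3,146 + $6,160 = $9,306
Ending inventory: 121 @ $22 + 151 @ $22 + 56 @ $26 + 55 @ $28 = $8,980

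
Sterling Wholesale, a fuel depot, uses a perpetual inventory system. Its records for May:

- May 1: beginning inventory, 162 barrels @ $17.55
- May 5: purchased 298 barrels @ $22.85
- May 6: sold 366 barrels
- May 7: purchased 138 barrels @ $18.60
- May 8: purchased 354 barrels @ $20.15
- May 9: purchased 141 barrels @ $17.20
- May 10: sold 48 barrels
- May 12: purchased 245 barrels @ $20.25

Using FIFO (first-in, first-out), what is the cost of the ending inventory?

Ending inventory = $18,137.45

May 6, 366 sold [FIFO — oldest first]: 162 @ $17.55 + 204 @ $22.85 = $7,504.50
May 10, 48 sold [FIFO — oldest first]: 48 @ $22.85 = $1,096.80
Total COGS = $7,504.50 + $1,096.80 = $8,601.30
Ending inventory: 46 @ $22.85 + 138 @ $18.60 + 354 @ $20.15 + 141 @ $17.20 + 245 @ $20.25 = $18,137.45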